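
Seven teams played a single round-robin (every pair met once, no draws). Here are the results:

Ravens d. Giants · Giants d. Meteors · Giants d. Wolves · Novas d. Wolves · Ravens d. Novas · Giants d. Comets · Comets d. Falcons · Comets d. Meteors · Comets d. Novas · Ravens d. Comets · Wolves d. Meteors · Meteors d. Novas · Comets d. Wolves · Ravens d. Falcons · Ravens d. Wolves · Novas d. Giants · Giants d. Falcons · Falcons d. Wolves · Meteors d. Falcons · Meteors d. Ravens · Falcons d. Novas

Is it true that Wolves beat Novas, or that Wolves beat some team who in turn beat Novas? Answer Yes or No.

Wolves did not beat Novas directly.
Wolves beat Meteors. Of those, Meteors beat Novas.

Yes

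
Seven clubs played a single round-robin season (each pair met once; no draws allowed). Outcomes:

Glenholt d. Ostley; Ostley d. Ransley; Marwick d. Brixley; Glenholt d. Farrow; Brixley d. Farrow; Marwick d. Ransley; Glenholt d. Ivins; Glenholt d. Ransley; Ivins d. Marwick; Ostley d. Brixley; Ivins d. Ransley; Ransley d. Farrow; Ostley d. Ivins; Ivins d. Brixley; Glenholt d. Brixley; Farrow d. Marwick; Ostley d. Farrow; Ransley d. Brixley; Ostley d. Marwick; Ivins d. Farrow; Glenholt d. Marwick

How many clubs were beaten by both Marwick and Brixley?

0

Marwick beat: Ransley, Brixley.
Brixley beat: Farrow.
No one was beaten by both.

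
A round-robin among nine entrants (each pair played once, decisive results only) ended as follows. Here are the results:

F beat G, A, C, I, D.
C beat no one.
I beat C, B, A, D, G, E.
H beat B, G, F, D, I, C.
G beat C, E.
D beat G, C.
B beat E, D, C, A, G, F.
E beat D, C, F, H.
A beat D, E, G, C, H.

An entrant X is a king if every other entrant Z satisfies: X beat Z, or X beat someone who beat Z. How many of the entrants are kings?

6

A reaches everyone (king).
B reaches everyone (king).
C cannot reach A, B, D, E, F, G, H, I in two steps.
D cannot reach A, B, F, H, I in two steps.
E reaches everyone (king).
F reaches everyone (king).
G cannot reach A, B, I in two steps.
H reaches everyone (king).
I reaches everyone (king).
Kings: A, B, E, F, H, I — 6.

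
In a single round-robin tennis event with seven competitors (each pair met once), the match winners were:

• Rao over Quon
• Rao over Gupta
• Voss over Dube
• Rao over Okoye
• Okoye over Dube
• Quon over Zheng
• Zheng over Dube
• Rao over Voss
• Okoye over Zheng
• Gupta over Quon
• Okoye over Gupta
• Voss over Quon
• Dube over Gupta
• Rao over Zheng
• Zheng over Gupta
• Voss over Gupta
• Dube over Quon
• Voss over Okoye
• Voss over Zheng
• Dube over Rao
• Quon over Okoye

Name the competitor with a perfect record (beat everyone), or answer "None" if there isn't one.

None

Highest win total is Voss with 5 (out of 6 possible).
Voss lost to Rao, so no competitor went undefeated.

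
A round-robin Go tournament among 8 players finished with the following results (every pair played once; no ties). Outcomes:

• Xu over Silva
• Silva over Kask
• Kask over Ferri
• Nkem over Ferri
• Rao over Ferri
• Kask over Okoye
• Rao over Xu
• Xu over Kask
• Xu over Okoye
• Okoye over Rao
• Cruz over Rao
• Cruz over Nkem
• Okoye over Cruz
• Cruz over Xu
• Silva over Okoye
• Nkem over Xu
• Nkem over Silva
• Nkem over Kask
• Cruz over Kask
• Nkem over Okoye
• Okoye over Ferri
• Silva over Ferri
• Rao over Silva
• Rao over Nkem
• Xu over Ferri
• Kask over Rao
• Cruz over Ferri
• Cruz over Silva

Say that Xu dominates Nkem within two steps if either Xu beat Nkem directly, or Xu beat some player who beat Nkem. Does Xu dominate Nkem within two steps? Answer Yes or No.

Xu did not beat Nkem directly.
Xu beat Okoye, Ferri, Silva, Kask, but each of them lost to Nkem. No two-step path.

No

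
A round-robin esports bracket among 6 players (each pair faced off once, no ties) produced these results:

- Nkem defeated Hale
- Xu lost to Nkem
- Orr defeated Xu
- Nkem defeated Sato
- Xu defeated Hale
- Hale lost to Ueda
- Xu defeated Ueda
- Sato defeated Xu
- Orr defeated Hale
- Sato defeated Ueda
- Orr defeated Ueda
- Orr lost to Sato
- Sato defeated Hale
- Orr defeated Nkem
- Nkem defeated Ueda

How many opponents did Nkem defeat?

4

Nkem's results: beat Sato, Hale, Xu, Ueda; lost to Orr.
That is 4 wins.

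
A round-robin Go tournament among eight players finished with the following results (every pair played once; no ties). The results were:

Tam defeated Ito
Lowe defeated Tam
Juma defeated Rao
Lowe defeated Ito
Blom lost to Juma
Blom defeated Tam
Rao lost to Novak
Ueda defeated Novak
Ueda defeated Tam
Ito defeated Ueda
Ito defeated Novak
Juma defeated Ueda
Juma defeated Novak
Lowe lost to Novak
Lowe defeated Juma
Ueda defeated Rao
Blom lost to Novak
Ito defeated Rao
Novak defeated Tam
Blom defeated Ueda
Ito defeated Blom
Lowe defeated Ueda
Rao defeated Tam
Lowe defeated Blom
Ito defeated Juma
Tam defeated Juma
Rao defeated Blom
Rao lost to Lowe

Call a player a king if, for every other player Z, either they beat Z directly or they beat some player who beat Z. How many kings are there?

Tam cannot reach Lowe in two steps.
Ito reaches everyone (king).
Ueda reaches everyone (king).
Rao cannot reach Lowe, Novak in two steps.
Lowe reaches everyone (king).
Juma cannot reach Ito in two steps.
Blom cannot reach Lowe in two steps.
Novak reaches everyone (king).
Kings: Ito, Ueda, Lowe, Novak — 4.

4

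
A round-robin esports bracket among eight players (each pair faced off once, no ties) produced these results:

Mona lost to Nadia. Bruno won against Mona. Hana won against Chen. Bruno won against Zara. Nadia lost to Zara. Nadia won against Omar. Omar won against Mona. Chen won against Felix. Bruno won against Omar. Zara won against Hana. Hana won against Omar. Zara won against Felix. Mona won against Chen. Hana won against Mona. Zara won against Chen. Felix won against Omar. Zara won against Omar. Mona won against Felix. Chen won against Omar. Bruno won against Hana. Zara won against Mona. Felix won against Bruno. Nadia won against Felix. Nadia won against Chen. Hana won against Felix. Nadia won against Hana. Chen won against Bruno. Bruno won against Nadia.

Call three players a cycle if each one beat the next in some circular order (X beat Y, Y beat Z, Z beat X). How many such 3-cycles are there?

Win totals: Bruno 5, Felix 2, Hana 4, Chen 3, Omar 1, Zara 6, Nadia 5, Mona 2.
A player with w wins dominates both others in C(w,2) triples; summing gives 10 + 1 + 6 + 3 + 0 + 15 + 10 + 1 = 46 transitive triples.
Total triples C(8,3) = 56, so cyclic triples = 56 − 46 = 10.

10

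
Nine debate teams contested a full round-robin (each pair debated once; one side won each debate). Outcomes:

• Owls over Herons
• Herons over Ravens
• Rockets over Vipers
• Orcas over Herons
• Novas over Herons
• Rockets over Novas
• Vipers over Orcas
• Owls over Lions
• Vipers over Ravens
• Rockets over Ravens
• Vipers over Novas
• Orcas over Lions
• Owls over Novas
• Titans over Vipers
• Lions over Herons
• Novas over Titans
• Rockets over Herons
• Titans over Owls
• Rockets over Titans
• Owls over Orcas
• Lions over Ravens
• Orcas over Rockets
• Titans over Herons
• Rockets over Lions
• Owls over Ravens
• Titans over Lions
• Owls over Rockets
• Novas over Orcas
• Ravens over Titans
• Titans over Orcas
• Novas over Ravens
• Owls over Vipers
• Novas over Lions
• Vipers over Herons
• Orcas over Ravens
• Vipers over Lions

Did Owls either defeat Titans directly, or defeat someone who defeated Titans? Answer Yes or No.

Owls did not beat Titans directly.
Owls beat Rockets, Vipers, Novas, Orcas, Lions, Ravens, Herons. Of those, Rockets beat Titans.

Yes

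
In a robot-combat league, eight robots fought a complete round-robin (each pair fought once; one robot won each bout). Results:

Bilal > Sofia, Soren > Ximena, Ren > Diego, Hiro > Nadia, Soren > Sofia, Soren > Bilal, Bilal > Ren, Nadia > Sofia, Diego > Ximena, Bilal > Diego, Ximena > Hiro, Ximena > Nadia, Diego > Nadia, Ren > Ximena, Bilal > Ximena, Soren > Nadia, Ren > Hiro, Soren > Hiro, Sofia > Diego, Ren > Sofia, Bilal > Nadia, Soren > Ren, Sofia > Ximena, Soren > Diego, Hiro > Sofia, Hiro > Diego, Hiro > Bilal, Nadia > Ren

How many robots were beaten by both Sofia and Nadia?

0

Sofia beat: Diego, Ximena.
Nadia beat: Ren, Sofia.
No one was beaten by both.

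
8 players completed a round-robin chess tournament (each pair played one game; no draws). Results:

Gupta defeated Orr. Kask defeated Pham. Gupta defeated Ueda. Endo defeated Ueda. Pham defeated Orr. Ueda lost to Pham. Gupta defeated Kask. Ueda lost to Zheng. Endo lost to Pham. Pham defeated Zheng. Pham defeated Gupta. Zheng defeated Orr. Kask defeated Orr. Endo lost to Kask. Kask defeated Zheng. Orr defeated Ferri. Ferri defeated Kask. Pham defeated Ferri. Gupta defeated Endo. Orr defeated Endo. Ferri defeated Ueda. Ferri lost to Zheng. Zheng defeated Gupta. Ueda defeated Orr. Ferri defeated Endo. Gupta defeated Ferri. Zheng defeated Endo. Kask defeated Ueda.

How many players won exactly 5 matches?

Win totals: Endo 1, Ueda 1, Ferri 3, Zheng 5, Gupta 5, Pham 6, Orr 2, Kask 5.
Exactly 5: Zheng, Gupta, Kask — 3 players.

3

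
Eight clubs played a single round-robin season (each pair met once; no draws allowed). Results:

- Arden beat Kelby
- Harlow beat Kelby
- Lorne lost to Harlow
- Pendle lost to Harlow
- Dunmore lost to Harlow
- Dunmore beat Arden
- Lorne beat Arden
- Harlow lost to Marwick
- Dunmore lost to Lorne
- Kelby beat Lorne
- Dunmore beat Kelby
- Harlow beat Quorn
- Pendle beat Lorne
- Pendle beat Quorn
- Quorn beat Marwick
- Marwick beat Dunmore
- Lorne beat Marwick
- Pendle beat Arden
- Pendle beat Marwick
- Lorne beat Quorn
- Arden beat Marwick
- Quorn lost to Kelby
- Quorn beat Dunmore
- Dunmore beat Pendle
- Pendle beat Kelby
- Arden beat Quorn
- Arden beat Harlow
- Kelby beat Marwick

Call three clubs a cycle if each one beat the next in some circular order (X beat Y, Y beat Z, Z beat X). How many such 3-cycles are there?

Win totals: Dunmore 3, Kelby 3, Marwick 2, Arden 4, Quorn 2, Harlow 5, Pendle 5, Lorne 4.
A club with w wins dominates both others in C(w,2) triples; summing gives 3 + 3 + 1 + 6 + 1 + 10 + 10 + 6 = 40 transitive triples.
Total triples C(8,3) = 56, so cyclic triples = 56 − 40 = 16.

16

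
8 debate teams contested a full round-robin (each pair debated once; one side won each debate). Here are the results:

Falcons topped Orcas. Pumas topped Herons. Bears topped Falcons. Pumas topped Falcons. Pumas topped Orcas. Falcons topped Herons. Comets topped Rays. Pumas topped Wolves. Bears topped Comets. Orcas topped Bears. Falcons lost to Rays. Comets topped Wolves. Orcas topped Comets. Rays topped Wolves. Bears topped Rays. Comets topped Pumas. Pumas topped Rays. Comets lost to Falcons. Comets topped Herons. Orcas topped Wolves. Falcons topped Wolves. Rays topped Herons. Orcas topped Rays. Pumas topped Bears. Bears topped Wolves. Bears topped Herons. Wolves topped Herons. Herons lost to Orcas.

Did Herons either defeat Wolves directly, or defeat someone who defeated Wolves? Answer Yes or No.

No

Herons did not beat Wolves directly.
Herons beat no one, so there is no intermediate team.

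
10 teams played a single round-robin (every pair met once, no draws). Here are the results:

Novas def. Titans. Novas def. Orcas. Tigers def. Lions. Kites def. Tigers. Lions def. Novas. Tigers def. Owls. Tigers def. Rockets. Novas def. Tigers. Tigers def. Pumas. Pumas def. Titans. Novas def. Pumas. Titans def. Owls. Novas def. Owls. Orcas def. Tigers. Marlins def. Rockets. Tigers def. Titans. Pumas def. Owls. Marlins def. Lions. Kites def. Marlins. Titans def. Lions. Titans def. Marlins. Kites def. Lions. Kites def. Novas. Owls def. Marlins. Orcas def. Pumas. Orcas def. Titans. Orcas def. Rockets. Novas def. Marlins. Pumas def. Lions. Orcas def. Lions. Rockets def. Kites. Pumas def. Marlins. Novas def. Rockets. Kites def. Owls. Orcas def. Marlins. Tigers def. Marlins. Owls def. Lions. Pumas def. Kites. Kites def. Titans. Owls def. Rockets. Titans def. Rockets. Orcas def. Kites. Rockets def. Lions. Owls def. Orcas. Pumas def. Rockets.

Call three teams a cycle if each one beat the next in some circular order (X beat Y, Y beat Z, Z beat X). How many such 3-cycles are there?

19

Win totals: Marlins 2, Titans 4, Orcas 7, Rockets 2, Owls 4, Pumas 6, Tigers 6, Kites 6, Novas 7, Lions 1.
A team with w wins dominates both others in C(w,2) triples; summing gives 1 + 6 + 21 + 1 + 6 + 15 + 15 + 15 + 21 + 0 = 101 transitive triples.
Total triples C(10,3) = 120, so cyclic triples = 120 − 101 = 19.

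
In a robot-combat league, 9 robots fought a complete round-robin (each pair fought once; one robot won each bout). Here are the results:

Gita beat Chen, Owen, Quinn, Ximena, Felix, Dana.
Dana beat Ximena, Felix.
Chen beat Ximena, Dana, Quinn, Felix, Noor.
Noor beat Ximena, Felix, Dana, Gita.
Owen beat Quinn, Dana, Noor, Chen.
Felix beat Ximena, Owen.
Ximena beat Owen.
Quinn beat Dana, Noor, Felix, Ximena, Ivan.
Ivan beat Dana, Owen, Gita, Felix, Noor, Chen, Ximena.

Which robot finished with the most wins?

Win totals: Dana 2, Chen 5, Owen 4, Quinn 5, Ximena 1, Gita 6, Felix 2, Ivan 7, Noor 4.
Ivan leads with 7 wins (next highest: 6).

Ivan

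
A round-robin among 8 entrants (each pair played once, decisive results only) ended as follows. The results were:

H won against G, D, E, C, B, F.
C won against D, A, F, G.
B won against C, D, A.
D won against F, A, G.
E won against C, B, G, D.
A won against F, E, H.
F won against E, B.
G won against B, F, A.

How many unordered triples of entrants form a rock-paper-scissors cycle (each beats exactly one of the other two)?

Win totals: A 3, B 3, C 4, D 3, E 4, F 2, G 3, H 6.
An entrant with w wins dominates both others in C(w,2) triples; summing gives 3 + 3 + 6 + 3 + 6 + 1 + 3 + 15 = 40 transitive triples.
Total triples C(8,3) = 56, so cyclic triples = 56 − 40 = 16.

16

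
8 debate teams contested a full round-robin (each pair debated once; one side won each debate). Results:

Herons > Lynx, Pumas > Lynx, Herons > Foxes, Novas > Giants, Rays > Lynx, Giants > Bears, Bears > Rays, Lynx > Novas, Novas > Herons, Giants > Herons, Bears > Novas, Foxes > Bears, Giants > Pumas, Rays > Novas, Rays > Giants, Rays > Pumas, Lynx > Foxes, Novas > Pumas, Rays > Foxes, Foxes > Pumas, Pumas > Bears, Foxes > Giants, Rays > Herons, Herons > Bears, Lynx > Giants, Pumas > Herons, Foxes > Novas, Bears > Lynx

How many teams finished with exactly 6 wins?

1

Win totals: Herons 3, Lynx 3, Bears 3, Rays 6, Foxes 4, Novas 3, Pumas 3, Giants 3.
Exactly 6: Rays — 1 team.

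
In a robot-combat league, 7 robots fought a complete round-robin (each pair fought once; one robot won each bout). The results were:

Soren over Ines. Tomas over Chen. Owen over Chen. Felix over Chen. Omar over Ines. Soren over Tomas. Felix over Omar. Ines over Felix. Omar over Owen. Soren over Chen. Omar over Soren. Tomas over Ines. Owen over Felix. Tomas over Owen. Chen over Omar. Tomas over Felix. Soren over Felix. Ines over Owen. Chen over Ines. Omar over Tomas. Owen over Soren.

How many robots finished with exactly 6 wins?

Win totals: Owen 3, Tomas 4, Omar 4, Ines 2, Chen 2, Felix 2, Soren 4.
No robot has exactly 6 wins.

0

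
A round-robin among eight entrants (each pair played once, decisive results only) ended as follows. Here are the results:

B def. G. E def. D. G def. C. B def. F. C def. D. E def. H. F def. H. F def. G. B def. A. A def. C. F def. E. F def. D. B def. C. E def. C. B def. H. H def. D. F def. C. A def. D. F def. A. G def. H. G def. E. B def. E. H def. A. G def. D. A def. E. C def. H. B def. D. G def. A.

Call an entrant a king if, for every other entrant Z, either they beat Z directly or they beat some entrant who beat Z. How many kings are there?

A cannot reach B, F, G in two steps.
B reaches everyone (king).
C cannot reach B, E, F, G in two steps.
D cannot reach A, B, C, E, F, G, H in two steps.
E cannot reach B, F, G in two steps.
F cannot reach B in two steps.
G cannot reach B, F in two steps.
H cannot reach B, F, G in two steps.
Kings: B — 1.

1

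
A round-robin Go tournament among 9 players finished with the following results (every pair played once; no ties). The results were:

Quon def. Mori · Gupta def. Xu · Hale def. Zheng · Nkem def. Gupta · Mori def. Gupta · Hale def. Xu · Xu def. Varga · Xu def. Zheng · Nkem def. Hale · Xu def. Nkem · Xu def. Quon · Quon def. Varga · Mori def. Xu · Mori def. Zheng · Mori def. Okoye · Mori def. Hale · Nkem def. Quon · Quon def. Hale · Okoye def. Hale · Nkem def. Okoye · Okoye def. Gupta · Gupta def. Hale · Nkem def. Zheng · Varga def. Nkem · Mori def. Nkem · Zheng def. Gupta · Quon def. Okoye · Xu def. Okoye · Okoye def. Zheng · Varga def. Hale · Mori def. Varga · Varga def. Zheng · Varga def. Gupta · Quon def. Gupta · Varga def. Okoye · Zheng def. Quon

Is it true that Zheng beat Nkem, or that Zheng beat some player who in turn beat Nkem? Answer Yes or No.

Zheng did not beat Nkem directly.
Zheng beat Gupta, Quon, but each of them lost to Nkem. No two-step path.

No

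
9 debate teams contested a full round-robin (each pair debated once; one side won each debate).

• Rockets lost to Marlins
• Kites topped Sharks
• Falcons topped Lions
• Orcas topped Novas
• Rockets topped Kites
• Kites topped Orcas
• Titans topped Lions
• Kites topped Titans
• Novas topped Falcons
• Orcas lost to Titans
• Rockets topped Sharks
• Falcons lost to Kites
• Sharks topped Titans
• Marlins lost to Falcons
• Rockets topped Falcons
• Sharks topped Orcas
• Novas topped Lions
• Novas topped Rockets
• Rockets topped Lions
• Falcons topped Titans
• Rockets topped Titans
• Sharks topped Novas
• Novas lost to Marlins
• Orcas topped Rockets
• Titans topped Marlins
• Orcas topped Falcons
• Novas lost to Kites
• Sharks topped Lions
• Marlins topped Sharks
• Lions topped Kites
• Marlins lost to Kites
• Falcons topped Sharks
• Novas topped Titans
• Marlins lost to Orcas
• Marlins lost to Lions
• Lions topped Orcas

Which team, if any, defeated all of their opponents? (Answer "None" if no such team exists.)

None

Highest win total is Kites with 6 (out of 8 possible).
Kites lost to Rockets, Lions, so no team went undefeated.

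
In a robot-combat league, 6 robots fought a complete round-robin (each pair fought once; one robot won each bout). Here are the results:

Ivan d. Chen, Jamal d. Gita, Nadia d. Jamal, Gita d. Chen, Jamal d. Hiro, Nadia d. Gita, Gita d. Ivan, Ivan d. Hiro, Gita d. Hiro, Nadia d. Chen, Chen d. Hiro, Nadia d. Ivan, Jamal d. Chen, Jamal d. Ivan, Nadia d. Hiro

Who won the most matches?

Nadia

Win totals: Jamal 4, Ivan 2, Hiro 0, Chen 1, Nadia 5, Gita 3.
Nadia leads with 5 wins (next highest: 4).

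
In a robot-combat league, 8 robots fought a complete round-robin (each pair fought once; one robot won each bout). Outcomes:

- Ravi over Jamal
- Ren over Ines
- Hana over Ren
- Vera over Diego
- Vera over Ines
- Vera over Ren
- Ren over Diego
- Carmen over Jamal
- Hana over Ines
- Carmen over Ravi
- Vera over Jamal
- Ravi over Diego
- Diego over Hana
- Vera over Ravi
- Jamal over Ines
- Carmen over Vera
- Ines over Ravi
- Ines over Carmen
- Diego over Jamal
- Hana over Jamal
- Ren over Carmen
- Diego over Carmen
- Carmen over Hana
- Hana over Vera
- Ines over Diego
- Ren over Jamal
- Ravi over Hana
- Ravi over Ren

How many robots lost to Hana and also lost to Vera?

Hana beat: Vera, Ren, Ines, Jamal.
Vera beat: Ravi, Ren, Diego, Ines, Jamal.
Both beat: Ren, Ines, Jamal — 3.

3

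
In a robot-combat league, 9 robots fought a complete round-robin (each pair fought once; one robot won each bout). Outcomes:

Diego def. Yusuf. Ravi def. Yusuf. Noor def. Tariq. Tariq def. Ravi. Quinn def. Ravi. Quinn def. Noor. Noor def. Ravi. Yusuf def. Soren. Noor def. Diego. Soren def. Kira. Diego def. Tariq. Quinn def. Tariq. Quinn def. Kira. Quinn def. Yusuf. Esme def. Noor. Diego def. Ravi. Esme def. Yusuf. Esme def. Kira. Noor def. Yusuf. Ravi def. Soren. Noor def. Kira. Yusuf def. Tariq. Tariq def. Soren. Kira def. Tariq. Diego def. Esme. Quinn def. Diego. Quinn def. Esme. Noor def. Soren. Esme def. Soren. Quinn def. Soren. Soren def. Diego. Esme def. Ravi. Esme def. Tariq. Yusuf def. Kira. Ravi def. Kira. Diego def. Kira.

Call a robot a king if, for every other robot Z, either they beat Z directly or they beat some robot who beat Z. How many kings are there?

Diego cannot reach Quinn in two steps.
Noor cannot reach Quinn in two steps.
Ravi cannot reach Noor, Quinn, Esme in two steps.
Quinn reaches everyone (king).
Esme cannot reach Quinn in two steps.
Yusuf cannot reach Noor, Quinn, Esme in two steps.
Soren cannot reach Noor, Quinn in two steps.
Kira cannot reach Diego, Noor, Quinn, Esme, Yusuf in two steps.
Tariq cannot reach Noor, Quinn, Esme in two steps.
Kings: Quinn — 1.

1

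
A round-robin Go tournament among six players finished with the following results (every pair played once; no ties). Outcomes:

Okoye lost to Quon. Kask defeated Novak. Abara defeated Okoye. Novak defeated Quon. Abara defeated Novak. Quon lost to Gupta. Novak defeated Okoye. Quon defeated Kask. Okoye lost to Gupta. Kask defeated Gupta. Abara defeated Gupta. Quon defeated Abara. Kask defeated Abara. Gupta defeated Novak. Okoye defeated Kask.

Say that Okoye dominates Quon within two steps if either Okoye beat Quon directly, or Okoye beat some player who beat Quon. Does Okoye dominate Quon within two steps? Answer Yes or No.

Okoye did not beat Quon directly.
Okoye beat Kask, but each of them lost to Quon. No two-step path.

No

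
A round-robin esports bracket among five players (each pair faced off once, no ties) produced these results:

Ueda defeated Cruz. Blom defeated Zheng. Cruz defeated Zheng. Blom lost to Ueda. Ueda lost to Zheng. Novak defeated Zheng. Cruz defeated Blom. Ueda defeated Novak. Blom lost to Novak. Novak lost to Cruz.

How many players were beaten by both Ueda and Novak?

1

Ueda beat: Blom, Cruz, Novak.
Novak beat: Blom, Zheng.
Both beat: Blom — 1.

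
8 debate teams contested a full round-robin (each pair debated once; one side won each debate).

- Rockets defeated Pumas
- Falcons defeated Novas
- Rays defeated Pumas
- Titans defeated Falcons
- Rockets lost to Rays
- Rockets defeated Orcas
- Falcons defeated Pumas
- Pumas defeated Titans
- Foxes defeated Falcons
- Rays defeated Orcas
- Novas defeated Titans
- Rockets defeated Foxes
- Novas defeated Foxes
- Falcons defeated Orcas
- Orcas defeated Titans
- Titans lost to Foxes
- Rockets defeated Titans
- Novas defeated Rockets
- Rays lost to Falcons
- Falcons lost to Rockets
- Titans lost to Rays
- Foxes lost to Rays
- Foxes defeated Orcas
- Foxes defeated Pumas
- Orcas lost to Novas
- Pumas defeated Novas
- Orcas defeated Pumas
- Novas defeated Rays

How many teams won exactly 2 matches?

Win totals: Foxes 4, Pumas 2, Novas 5, Rockets 5, Titans 1, Rays 5, Falcons 4, Orcas 2.
Exactly 2: Pumas, Orcas — 2 teams.

2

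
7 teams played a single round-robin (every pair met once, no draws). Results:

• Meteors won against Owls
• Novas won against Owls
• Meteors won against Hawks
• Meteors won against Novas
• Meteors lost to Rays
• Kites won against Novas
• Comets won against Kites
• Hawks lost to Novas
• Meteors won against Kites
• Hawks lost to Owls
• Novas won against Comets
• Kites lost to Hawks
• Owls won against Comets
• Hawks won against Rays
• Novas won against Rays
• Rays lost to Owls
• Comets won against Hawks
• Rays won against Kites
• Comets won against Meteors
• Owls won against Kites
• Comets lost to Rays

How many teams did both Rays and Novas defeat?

Rays beat: Comets, Kites, Meteors.
Novas beat: Hawks, Comets, Owls, Rays.
Both beat: Comets — 1.

1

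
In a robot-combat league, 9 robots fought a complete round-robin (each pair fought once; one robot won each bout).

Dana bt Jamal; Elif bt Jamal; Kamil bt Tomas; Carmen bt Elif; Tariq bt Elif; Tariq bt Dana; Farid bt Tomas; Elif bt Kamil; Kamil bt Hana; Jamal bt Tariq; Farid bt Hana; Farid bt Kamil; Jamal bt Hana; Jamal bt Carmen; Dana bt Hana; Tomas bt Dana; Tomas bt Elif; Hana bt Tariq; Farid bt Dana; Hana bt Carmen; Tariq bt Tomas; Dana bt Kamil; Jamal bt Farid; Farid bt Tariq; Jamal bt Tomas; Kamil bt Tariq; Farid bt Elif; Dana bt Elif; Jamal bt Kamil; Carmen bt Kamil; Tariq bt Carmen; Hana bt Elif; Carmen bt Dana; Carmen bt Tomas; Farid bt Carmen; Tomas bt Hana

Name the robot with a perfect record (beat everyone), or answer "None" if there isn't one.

Highest win total is Farid with 7 (out of 8 possible).
Farid lost to Jamal, so no robot went undefeated.

None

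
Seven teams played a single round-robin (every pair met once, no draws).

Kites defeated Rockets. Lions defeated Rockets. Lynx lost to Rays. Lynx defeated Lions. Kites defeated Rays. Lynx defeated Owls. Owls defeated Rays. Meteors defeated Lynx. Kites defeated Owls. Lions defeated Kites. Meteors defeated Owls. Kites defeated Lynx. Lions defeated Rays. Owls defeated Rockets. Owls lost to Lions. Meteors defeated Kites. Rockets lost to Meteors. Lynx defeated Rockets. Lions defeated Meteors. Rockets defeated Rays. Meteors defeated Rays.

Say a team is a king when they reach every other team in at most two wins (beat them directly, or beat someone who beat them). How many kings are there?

Rockets cannot reach Owls, Kites, Meteors, Lions in two steps.
Owls cannot reach Kites, Meteors, Lions in two steps.
Kites cannot reach Meteors in two steps.
Meteors reaches everyone (king).
Rays cannot reach Kites, Meteors in two steps.
Lynx reaches everyone (king).
Lions reaches everyone (king).
Kings: Meteors, Lynx, Lions — 3.

3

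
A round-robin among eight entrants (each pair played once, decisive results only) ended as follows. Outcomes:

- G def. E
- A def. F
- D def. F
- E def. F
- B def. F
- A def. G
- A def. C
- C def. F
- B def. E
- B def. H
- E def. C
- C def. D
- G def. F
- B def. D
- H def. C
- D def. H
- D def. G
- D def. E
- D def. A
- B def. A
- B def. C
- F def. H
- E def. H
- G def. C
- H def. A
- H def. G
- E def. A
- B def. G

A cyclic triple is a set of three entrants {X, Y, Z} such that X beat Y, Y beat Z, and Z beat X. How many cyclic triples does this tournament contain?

9

Win totals: A 3, B 7, C 2, D 5, E 4, F 1, G 3, H 3.
An entrant with w wins dominates both others in C(w,2) triples; summing gives 3 + 21 + 1 + 10 + 6 + 0 + 3 + 3 = 47 transitive triples.
Total triples C(8,3) = 56, so cyclic triples = 56 − 47 = 9.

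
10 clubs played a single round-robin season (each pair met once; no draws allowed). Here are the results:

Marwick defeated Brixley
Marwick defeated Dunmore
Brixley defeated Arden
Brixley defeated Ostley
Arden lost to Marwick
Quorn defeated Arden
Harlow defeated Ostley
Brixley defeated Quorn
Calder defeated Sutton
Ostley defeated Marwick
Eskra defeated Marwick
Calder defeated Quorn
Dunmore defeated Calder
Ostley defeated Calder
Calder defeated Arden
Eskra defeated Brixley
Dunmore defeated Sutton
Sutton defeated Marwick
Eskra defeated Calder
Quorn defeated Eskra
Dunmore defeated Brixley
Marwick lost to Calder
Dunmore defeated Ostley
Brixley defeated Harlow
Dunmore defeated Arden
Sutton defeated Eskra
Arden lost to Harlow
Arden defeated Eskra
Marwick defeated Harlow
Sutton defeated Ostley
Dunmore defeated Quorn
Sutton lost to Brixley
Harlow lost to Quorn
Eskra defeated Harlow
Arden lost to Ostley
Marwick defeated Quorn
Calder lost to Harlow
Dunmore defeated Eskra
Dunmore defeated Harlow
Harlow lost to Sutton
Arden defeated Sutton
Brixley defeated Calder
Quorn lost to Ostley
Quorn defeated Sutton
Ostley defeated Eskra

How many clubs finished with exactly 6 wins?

Win totals: Brixley 6, Ostley 5, Eskra 4, Calder 4, Harlow 3, Quorn 4, Dunmore 8, Sutton 4, Arden 2, Marwick 5.
Exactly 6: Brixley — 1 club.

1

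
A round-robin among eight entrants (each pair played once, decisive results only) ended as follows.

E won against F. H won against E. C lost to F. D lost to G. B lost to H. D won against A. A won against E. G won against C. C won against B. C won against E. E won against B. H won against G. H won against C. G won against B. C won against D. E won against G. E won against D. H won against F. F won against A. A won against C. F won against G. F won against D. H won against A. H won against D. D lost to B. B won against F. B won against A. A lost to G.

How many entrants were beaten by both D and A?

D beat: A.
A beat: C, E.
No one was beaten by both.

0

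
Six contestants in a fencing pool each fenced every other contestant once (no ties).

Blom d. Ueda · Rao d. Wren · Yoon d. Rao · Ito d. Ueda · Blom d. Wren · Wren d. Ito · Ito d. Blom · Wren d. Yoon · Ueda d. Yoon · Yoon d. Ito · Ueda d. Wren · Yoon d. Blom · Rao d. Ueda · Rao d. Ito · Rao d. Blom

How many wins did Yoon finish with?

Yoon's results: beat Blom, Rao, Ito; lost to Ueda, Wren.
That is 3 wins.

3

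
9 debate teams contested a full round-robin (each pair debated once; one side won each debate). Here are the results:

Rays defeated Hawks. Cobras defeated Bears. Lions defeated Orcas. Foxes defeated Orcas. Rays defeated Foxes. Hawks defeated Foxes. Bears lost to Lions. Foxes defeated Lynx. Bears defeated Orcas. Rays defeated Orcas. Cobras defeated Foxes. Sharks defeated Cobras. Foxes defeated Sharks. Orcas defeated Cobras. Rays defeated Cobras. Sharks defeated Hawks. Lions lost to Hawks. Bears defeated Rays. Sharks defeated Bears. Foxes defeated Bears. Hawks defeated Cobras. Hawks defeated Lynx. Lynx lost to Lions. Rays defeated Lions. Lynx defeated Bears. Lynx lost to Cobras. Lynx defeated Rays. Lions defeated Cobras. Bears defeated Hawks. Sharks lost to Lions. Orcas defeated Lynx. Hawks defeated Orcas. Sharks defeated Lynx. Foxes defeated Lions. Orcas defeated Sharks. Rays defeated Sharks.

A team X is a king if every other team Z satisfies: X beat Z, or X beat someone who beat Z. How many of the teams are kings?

Lions reaches everyone (king).
Cobras reaches everyone (king).
Sharks reaches everyone (king).
Hawks reaches everyone (king).
Foxes reaches everyone (king).
Lynx reaches everyone (king).
Bears reaches everyone (king).
Orcas cannot reach Lions in two steps.
Rays reaches everyone (king).
Kings: Lions, Cobras, Sharks, Hawks, Foxes, Lynx, Bears, Rays — 8.

8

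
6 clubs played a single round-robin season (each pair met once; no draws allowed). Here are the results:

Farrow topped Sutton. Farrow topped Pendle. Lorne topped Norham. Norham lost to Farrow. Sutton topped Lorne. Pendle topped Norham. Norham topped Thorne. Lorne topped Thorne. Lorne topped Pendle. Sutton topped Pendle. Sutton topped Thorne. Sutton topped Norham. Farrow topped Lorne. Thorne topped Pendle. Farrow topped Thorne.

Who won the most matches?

Win totals: Thorne 1, Lorne 3, Farrow 5, Norham 1, Pendle 1, Sutton 4.
Farrow leads with 5 wins (next highest: 4).

Farrow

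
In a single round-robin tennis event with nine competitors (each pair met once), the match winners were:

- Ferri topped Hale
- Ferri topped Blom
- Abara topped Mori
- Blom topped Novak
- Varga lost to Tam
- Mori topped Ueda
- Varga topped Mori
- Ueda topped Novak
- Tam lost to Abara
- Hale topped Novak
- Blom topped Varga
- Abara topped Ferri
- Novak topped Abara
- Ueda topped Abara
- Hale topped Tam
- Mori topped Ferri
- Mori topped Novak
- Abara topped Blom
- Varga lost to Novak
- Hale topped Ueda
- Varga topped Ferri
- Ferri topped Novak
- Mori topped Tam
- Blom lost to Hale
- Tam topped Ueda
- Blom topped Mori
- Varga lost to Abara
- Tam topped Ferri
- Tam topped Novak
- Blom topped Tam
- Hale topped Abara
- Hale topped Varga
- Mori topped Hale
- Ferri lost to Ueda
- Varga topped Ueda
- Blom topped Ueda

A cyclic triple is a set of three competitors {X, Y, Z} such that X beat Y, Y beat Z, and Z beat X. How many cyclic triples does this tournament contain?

Win totals: Mori 5, Blom 5, Tam 4, Abara 5, Hale 6, Ueda 3, Ferri 3, Novak 2, Varga 3.
A competitor with w wins dominates both others in C(w,2) triples; summing gives 10 + 10 + 6 + 10 + 15 + 3 + 3 + 1 + 3 = 61 transitive triples.
Total triples C(9,3) = 84, so cyclic triples = 84 − 61 = 23.

23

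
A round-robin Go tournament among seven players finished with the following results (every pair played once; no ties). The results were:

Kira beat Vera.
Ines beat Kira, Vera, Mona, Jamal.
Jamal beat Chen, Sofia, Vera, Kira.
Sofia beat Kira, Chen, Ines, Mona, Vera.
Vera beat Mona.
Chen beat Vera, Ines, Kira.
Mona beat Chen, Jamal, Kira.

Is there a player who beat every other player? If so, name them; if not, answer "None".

None

Highest win total is Sofia with 5 (out of 6 possible).
Sofia lost to Jamal, so no player went undefeated.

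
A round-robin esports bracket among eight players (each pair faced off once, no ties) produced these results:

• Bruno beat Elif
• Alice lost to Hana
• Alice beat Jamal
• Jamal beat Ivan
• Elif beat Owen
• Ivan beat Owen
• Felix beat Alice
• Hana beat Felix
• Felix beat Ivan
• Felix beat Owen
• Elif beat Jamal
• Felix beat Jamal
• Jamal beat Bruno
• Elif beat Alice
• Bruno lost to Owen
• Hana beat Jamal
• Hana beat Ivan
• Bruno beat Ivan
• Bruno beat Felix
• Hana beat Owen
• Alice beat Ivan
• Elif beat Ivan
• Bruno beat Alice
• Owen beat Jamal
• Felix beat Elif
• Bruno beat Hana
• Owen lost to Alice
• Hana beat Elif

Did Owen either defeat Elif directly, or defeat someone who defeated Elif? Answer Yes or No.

Owen did not beat Elif directly.
Owen beat Jamal, Bruno. Of those, Bruno beat Elif.

Yes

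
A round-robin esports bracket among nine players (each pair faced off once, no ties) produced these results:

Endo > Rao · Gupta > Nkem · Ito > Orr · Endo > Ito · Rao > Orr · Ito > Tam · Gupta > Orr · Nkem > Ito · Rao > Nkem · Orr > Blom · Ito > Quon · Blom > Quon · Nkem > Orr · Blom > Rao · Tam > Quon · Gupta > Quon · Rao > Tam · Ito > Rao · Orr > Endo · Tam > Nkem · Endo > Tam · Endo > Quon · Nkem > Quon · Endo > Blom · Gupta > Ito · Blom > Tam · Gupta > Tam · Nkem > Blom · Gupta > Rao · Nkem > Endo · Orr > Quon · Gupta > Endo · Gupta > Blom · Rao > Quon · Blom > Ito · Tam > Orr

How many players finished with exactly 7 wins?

Win totals: Ito 4, Blom 4, Tam 3, Nkem 5, Rao 4, Quon 0, Orr 3, Gupta 8, Endo 5.
No player has exactly 7 wins.

0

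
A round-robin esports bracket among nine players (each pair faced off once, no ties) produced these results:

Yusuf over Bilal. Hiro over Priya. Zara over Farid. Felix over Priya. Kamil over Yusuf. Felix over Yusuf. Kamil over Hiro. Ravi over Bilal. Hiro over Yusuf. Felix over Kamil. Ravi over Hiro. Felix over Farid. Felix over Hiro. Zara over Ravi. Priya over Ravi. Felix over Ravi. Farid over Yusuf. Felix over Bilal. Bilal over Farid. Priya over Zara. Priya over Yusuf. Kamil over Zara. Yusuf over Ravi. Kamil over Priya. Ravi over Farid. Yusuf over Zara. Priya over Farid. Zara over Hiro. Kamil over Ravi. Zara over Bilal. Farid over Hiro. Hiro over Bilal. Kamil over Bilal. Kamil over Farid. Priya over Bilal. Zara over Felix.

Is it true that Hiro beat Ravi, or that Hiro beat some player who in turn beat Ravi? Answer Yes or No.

Hiro did not beat Ravi directly.
Hiro beat Bilal, Yusuf, Priya. Of those, Yusuf beat Ravi.

Yes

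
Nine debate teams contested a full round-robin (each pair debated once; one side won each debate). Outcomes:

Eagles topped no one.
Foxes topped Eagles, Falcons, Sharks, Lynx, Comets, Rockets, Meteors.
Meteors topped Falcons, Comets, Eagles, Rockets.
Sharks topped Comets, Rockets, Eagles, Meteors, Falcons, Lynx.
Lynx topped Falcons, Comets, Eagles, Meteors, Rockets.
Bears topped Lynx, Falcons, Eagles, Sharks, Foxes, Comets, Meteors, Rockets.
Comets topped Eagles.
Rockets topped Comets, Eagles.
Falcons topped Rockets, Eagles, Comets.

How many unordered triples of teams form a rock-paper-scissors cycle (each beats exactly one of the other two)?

0

Win totals: Sharks 6, Comets 1, Lynx 5, Falcons 3, Bears 8, Eagles 0, Meteors 4, Rockets 2, Foxes 7.
A team with w wins dominates both others in C(w,2) triples; summing gives 15 + 0 + 10 + 3 + 28 + 0 + 6 + 1 + 21 = 84 transitive triples.
Total triples C(9,3) = 84, so cyclic triples = 84 − 84 = 0.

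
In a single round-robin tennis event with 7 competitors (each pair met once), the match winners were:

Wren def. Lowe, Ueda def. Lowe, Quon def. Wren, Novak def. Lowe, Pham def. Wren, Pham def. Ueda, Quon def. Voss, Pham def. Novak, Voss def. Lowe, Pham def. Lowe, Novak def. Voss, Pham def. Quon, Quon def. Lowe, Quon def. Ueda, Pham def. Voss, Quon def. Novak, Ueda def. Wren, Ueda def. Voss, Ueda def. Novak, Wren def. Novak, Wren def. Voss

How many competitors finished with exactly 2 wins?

1

Win totals: Novak 2, Wren 3, Quon 5, Lowe 0, Voss 1, Pham 6, Ueda 4.
Exactly 2: Novak — 1 competitor.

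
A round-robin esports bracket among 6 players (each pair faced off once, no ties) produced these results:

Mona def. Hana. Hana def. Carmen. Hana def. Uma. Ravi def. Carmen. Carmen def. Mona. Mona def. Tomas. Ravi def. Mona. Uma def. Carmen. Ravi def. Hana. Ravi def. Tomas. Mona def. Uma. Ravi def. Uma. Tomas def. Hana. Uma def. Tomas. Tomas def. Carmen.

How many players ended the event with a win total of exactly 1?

Win totals: Ravi 5, Carmen 1, Tomas 2, Hana 2, Mona 3, Uma 2.
Exactly 1: Carmen — 1 player.

1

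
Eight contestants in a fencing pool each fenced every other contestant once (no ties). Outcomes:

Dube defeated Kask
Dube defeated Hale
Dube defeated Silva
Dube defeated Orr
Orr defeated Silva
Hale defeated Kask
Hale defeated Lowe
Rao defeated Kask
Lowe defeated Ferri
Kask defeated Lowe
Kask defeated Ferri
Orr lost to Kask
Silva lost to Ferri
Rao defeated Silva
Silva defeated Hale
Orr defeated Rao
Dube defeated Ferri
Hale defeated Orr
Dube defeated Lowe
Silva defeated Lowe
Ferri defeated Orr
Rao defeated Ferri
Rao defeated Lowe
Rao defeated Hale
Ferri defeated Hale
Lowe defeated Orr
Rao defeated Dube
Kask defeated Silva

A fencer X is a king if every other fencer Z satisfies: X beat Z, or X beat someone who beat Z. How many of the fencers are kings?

Lowe cannot reach Kask, Dube in two steps.
Rao reaches everyone (king).
Kask cannot reach Dube in two steps.
Dube reaches everyone (king).
Hale cannot reach Dube in two steps.
Orr reaches everyone (king).
Ferri cannot reach Dube in two steps.
Silva cannot reach Rao, Dube in two steps.
Kings: Rao, Dube, Orr — 3.

3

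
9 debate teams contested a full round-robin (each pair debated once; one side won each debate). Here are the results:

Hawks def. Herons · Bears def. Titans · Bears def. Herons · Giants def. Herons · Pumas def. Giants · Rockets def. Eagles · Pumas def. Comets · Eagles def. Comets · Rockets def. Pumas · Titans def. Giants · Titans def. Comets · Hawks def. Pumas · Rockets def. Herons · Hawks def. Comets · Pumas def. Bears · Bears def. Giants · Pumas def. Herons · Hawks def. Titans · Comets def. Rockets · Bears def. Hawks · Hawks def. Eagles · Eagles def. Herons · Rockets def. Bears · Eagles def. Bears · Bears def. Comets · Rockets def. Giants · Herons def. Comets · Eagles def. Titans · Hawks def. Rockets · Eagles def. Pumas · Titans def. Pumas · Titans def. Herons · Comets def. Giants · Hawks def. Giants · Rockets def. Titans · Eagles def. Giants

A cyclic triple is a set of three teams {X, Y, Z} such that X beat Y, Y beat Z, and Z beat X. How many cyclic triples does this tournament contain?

10

Win totals: Hawks 7, Herons 1, Titans 4, Comets 2, Rockets 6, Bears 5, Pumas 4, Giants 1, Eagles 6.
A team with w wins dominates both others in C(w,2) triples; summing gives 21 + 0 + 6 + 1 + 15 + 10 + 6 + 0 + 15 = 74 transitive triples.
Total triples C(9,3) = 84, so cyclic triples = 84 − 74 = 10.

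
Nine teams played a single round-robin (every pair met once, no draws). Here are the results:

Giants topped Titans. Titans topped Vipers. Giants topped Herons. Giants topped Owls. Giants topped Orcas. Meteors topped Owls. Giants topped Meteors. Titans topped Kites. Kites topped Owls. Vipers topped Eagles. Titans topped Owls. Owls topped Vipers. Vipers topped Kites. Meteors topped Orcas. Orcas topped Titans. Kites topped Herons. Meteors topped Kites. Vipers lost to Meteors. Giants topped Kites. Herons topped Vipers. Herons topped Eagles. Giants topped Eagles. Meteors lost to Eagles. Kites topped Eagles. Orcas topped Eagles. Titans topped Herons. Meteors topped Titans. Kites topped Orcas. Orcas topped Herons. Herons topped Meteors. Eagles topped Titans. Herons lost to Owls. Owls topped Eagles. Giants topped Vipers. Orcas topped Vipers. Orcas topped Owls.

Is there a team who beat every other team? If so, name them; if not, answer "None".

Giants

Giants has 8 wins out of 8 opponents — a perfect record.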